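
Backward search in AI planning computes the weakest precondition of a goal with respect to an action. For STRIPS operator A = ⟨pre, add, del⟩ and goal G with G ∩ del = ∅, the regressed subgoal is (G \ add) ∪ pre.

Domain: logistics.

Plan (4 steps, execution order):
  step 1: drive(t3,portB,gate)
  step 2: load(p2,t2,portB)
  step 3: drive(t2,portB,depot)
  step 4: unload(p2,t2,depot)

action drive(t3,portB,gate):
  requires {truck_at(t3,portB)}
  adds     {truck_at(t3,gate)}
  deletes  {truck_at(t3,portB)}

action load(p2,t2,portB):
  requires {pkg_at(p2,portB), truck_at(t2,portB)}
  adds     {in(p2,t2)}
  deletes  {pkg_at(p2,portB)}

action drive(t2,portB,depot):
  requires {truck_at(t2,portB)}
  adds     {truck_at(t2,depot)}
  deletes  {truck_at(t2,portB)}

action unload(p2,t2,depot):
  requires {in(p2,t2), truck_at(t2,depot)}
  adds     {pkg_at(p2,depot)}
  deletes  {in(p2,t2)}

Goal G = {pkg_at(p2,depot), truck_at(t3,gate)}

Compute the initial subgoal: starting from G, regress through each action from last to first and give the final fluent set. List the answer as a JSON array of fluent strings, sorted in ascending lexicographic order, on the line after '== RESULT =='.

Regress step by step:
  through step 4 (unload(p2,t2,depot)): drop {pkg_at(p2,depot)}, keep {truck_at(t3,gate)}, require {in(p2,t2), truck_at(t2,depot)}
    → {in(p2,t2), truck_at(t2,depot), truck_at(t3,gate)}
  through step 3 (drive(t2,portB,depot)): drop {truck_at(t2,depot)}, keep {in(p2,t2), truck_at(t3,gate)}, require {truck_at(t2,portB)}
    → {in(p2,t2), truck_at(t2,portB), truck_at(t3,gate)}
  through step 2 (load(p2,t2,portB)): drop {in(p2,t2)}, keep {truck_at(t2,portB), truck_at(t3,gate)}, require {pkg_at(p2,portB), truck_at(t2,portB)}
    → {pkg_at(p2,portB), truck_at(t2,portB), truck_at(t3,gate)}
  through step 1 (drive(t3,portB,gate)): drop {truck_at(t3,gate)}, keep {pkg_at(p2,portB), truck_at(t2,portB)}, require {truck_at(t3,portB)}
    → {pkg_at(p2,portB), truck_at(t2,portB), truck_at(t3,portB)}

== RESULT ==
["pkg_at(p2,portB)", "truck_at(t2,portB)", "truck_at(t3,portB)"]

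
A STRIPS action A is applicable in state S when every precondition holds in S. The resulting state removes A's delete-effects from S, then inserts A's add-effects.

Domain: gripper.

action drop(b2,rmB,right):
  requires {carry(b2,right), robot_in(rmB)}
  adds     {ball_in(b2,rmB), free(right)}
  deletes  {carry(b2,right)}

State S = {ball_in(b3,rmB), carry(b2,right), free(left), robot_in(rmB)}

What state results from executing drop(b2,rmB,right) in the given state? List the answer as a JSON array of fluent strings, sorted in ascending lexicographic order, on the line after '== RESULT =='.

Compute (S \ del) ∪ add:
  pre ⊆ S: {carry(b2,right), robot_in(rmB)} ⊆ S  — applicable
  S \ del = {ball_in(b3,rmB), free(left), robot_in(rmB)}
  ∪ add   = {ball_in(b2,rmB), ball_in(b3,rmB), free(left), free(right), robot_in(rmB)}

== RESULT ==
["ball_in(b2,rmB)", "ball_in(b3,rmB)", "free(left)", "free(right)", "robot_in(rmB)"]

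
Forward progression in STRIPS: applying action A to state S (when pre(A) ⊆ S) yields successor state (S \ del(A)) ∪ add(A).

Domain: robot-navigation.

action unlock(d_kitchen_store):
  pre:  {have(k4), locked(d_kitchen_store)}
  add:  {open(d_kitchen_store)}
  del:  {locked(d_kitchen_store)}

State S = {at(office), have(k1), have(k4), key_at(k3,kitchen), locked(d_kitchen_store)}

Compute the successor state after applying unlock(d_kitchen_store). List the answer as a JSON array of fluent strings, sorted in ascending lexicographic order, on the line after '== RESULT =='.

Compute (S \ del) ∪ add:
  pre ⊆ S: {have(k4), locked(d_kitchen_store)} ⊆ S  — applicable
  S \ del = {at(office), have(k1), have(k4), key_at(k3,kitchen)}
  ∪ add   = {at(office), have(k1), have(k4), key_at(k3,kitchen), open(d_kitchen_store)}

== RESULT ==
["at(office)", "have(k1)", "have(k4)", "key_at(k3,kitchen)", "open(d_kitchen_store)"]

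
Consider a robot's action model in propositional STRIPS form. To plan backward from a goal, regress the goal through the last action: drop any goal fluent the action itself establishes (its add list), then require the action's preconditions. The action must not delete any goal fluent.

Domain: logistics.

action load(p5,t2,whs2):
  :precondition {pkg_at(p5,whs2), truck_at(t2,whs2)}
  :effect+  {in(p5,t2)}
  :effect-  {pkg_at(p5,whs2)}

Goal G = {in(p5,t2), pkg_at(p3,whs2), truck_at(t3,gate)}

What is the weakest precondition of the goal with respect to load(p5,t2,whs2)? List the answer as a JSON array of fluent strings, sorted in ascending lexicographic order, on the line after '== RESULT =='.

Regress:
  G ∩ del = {}  (empty — regression defined)
  G \ add = {in(p5,t2), pkg_at(p3,whs2), truck_at(t3,gate)} \ {in(p5,t2)} = {pkg_at(p3,whs2), truck_at(t3,gate)}
  ∪ pre   = {pkg_at(p3,whs2), truck_at(t3,gate)} ∪ {pkg_at(p5,whs2), truck_at(t2,whs2)}
          = {pkg_at(p3,whs2), pkg_at(p5,whs2), truck_at(t2,whs2), truck_at(t3,gate)}

== RESULT ==
["pkg_at(p3,whs2)", "pkg_at(p5,whs2)", "truck_at(t2,whs2)", "truck_at(t3,gate)"]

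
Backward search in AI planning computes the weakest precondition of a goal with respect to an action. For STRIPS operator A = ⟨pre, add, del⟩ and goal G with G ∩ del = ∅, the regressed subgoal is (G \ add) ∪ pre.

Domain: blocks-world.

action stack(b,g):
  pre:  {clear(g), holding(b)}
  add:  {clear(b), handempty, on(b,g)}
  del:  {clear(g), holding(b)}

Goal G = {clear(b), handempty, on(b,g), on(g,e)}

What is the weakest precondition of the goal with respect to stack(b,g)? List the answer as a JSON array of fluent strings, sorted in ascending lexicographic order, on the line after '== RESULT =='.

Regress:
  G ∩ del = {}  (empty — regression defined)
  G \ add = {clear(b), handempty, on(b,g), on(g,e)} \ {clear(b), handempty, on(b,g)} = {on(g,e)}
  ∪ pre   = {on(g,e)} ∪ {clear(g), holding(b)}
          = {clear(g), holding(b), on(g,e)}

== RESULT ==
["clear(g)", "holding(b)", "on(g,e)"]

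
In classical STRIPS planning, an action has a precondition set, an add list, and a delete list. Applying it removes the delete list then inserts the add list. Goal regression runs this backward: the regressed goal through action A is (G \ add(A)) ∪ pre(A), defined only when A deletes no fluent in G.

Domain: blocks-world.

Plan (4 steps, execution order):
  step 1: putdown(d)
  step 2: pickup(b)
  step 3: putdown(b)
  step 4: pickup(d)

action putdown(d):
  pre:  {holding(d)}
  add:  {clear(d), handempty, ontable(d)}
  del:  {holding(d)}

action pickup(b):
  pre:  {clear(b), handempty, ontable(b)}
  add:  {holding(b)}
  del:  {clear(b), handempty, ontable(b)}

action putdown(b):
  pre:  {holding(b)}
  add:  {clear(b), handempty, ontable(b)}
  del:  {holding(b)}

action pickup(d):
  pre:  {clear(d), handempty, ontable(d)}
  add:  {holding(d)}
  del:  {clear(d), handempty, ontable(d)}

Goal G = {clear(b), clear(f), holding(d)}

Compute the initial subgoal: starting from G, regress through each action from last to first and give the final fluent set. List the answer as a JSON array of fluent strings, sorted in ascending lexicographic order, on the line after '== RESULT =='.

Regress step by step:
  through step 4 (pickup(d)): drop {holding(d)}, keep {clear(b), clear(f)}, require {clear(d), handempty, ontable(d)}
    → {clear(b), clear(d), clear(f), handempty, ontable(d)}
  through step 3 (putdown(b)): drop {clear(b), handempty}, keep {clear(d), clear(f), ontable(d)}, require {holding(b)}
    → {clear(d), clear(f), holding(b), ontable(d)}
  through step 2 (pickup(b)): drop {holding(b)}, keep {clear(d), clear(f), ontable(d)}, require {clear(b), handempty, ontable(b)}
    → {clear(b), clear(d), clear(f), handempty, ontable(b), ontable(d)}
  through step 1 (putdown(d)): drop {clear(d), handempty, ontable(d)}, keep {clear(b), clear(f), ontable(b)}, require {holding(d)}
    → {clear(b), clear(f), holding(d), ontable(b)}

== RESULT ==
["clear(b)", "clear(f)", "holding(d)", "ontable(b)"]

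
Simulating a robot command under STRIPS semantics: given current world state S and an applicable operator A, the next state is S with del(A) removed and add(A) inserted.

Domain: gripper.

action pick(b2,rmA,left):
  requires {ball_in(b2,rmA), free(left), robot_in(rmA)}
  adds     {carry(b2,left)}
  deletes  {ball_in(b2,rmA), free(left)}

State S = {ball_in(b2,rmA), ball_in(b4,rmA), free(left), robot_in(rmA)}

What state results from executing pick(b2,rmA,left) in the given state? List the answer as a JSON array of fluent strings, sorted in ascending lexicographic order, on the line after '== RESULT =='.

Progress:
  pre ⊆ S: {ball_in(b2,rmA), free(left), robot_in(rmA)} ⊆ S  — applicable
  S \ del = {ball_in(b4,rmA), robot_in(rmA)}
  ∪ add   = {ball_in(b4,rmA), carry(b2,left), robot_in(rmA)}

== RESULT ==
["ball_in(b4,rmA)", "carry(b2,left)", "robot_in(rmA)"]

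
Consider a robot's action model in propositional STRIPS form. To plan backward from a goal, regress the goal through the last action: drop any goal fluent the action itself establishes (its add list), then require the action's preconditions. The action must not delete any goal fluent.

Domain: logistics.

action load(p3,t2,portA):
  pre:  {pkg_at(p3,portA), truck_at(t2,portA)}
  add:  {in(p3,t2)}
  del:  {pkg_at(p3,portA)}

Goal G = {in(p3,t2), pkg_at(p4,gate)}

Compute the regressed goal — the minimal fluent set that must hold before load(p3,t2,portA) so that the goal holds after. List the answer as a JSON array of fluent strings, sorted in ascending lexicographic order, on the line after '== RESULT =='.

Regress:
  G ∩ del = {}  (empty — regression defined)
  G \ add = {in(p3,t2), pkg_at(p4,gate)} \ {in(p3,t2)} = {pkg_at(p4,gate)}
  ∪ pre   = {pkg_at(p4,gate)} ∪ {pkg_at(p3,portA), truck_at(t2,portA)}
          = {pkg_at(p3,portA), pkg_at(p4,gate), truck_at(t2,portA)}

== RESULT ==
["pkg_at(p3,portA)", "pkg_at(p4,gate)", "truck_at(t2,portA)"]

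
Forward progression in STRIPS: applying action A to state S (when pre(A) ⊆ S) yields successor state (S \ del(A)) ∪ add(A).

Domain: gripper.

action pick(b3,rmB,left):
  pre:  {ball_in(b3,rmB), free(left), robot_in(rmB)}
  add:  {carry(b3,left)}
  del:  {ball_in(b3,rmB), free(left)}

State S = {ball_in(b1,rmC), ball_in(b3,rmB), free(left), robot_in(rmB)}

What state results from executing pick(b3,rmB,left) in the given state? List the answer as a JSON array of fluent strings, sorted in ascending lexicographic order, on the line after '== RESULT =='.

Progress:
  pre ⊆ S: {ball_in(b3,rmB), free(left), robot_in(rmB)} ⊆ S  — applicable
  S \ del = {ball_in(b1,rmC), robot_in(rmB)}
  ∪ add   = {ball_in(b1,rmC), carry(b3,left), robot_in(rmB)}

== RESULT ==
["ball_in(b1,rmC)", "carry(b3,left)", "robot_in(rmB)"]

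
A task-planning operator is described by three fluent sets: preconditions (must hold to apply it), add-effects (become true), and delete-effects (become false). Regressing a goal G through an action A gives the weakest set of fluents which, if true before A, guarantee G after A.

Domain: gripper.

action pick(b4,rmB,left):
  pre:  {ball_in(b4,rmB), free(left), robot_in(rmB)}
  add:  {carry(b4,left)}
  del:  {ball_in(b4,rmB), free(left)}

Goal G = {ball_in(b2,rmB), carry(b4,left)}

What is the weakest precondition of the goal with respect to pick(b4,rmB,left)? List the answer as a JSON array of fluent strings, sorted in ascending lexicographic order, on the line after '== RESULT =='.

Regress:
  G ∩ del = {}  (empty — regression defined)
  G \ add = {ball_in(b2,rmB), carry(b4,left)} \ {carry(b4,left)} = {ball_in(b2,rmB)}
  ∪ pre   = {ball_in(b2,rmB)} ∪ {ball_in(b4,rmB), free(left), robot_in(rmB)}
          = {ball_in(b2,rmB), ball_in(b4,rmB), free(left), robot_in(rmB)}

== RESULT ==
["ball_in(b2,rmB)", "ball_in(b4,rmB)", "free(left)", "robot_in(rmB)"]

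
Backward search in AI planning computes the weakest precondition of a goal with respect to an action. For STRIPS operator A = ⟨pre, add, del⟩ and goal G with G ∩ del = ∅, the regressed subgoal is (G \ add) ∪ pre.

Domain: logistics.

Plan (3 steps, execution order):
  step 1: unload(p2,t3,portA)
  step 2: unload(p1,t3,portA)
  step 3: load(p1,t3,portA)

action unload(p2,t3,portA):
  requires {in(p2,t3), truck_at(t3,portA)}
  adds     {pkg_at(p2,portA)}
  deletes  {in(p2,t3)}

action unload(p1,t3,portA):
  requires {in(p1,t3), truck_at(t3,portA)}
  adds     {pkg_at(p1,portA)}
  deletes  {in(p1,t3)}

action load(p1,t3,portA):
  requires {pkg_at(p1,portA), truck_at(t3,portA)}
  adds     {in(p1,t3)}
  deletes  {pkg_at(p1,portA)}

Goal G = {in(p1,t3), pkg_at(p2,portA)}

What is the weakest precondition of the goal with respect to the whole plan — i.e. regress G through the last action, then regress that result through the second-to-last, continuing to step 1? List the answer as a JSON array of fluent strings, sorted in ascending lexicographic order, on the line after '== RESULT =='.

Regress step by step:
  through step 3 (load(p1,t3,portA)): drop {in(p1,t3)}, keep {pkg_at(p2,portA)}, require {pkg_at(p1,portA), truck_at(t3,portA)}
    → {pkg_at(p1,portA), pkg_at(p2,portA), truck_at(t3,portA)}
  through step 2 (unload(p1,t3,portA)): drop {pkg_at(p1,portA)}, keep {pkg_at(p2,portA), truck_at(t3,portA)}, require {in(p1,t3), truck_at(t3,portA)}
    → {in(p1,t3), pkg_at(p2,portA), truck_at(t3,portA)}
  through step 1 (unload(p2,t3,portA)): drop {pkg_at(p2,portA)}, keep {in(p1,t3), truck_at(t3,portA)}, require {in(p2,t3), truck_at(t3,portA)}
    → {in(p1,t3), in(p2,t3), truck_at(t3,portA)}

== RESULT ==
["in(p1,t3)", "in(p2,t3)", "truck_at(t3,portA)"]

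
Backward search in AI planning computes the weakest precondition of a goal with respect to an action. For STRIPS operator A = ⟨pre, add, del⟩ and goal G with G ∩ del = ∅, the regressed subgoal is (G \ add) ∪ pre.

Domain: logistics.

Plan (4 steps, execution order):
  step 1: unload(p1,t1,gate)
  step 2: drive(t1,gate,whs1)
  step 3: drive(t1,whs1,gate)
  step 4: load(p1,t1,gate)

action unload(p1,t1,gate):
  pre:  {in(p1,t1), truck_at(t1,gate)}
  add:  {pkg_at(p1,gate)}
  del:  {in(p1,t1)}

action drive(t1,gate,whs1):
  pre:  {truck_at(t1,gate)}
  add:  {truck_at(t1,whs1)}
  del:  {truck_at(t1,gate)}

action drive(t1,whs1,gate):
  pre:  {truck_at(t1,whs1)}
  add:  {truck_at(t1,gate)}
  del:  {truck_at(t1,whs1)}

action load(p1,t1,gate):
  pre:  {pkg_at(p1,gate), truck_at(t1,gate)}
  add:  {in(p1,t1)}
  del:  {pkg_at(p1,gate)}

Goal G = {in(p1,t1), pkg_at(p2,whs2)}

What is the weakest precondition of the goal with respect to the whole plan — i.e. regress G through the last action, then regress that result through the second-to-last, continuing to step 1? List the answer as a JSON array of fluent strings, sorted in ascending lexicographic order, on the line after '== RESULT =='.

Work backward from the goal:
  through step 4 (load(p1,t1,gate)): drop {in(p1,t1)}, keep {pkg_at(p2,whs2)}, require {pkg_at(p1,gate), truck_at(t1,gate)}
    → {pkg_at(p1,gate), pkg_at(p2,whs2), truck_at(t1,gate)}
  through step 3 (drive(t1,whs1,gate)): drop {truck_at(t1,gate)}, keep {pkg_at(p1,gate), pkg_at(p2,whs2)}, require {truck_at(t1,whs1)}
    → {pkg_at(p1,gate), pkg_at(p2,whs2), truck_at(t1,whs1)}
  through step 2 (drive(t1,gate,whs1)): drop {truck_at(t1,whs1)}, keep {pkg_at(p1,gate), pkg_at(p2,whs2)}, require {truck_at(t1,gate)}
    → {pkg_at(p1,gate), pkg_at(p2,whs2), truck_at(t1,gate)}
  through step 1 (unload(p1,t1,gate)): drop {pkg_at(p1,gate)}, keep {pkg_at(p2,whs2), truck_at(t1,gate)}, require {in(p1,t1), truck_at(t1,gate)}
    → {in(p1,t1), pkg_at(p2,whs2), truck_at(t1,gate)}

== RESULT ==
["in(p1,t1)", "pkg_at(p2,whs2)", "truck_at(t1,gate)"]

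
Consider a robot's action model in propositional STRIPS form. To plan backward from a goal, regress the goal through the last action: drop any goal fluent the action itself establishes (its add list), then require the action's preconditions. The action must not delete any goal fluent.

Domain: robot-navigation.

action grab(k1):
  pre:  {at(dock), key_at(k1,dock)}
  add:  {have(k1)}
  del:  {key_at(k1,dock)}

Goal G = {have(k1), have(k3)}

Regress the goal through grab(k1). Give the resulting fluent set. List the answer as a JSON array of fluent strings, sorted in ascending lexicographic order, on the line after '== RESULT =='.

Regress:
  G ∩ del = {}  (empty — regression defined)
  G \ add = {have(k1), have(k3)} \ {have(k1)} = {have(k3)}
  ∪ pre   = {have(k3)} ∪ {at(dock), key_at(k1,dock)}
          = {at(dock), have(k3), key_at(k1,dock)}

== RESULT ==
["at(dock)", "have(k3)", "key_at(k1,dock)"]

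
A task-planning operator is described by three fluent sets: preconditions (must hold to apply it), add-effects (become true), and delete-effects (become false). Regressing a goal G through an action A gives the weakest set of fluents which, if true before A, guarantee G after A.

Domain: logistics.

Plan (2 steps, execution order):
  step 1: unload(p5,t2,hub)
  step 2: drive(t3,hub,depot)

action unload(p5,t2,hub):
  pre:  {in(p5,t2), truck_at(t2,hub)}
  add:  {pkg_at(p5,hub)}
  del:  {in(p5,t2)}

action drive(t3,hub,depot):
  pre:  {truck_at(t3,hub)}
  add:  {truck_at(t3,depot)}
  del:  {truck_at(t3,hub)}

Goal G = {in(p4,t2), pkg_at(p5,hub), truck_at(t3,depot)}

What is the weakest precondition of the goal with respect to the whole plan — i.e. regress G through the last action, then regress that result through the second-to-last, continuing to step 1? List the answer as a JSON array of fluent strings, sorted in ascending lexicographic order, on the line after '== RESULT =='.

Work backward from the goal:
  through step 2 (drive(t3,hub,depot)): drop {truck_at(t3,depot)}, keep {in(p4,t2), pkg_at(p5,hub)}, require {truck_at(t3,hub)}
    → {in(p4,t2), pkg_at(p5,hub), truck_at(t3,hub)}
  through step 1 (unload(p5,t2,hub)): drop {pkg_at(p5,hub)}, keep {in(p4,t2), truck_at(t3,hub)}, require {in(p5,t2), truck_at(t2,hub)}
    → {in(p4,t2), in(p5,t2), truck_at(t2,hub), truck_at(t3,hub)}

== RESULT ==
["in(p4,t2)", "in(p5,t2)", "truck_at(t2,hub)", "truck_at(t3,hub)"]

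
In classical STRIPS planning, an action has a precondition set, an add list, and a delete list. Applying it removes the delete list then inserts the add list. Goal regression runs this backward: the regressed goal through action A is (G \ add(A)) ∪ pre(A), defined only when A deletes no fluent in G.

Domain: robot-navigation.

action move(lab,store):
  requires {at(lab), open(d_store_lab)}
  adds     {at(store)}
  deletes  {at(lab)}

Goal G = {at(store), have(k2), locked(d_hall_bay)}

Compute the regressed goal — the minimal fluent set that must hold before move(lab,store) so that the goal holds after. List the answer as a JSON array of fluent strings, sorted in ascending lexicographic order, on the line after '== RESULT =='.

Compute (G \ add) ∪ pre:
  G ∩ del = {}  (empty — regression defined)
  G \ add = {at(store), have(k2), locked(d_hall_bay)} \ {at(store)} = {have(k2), locked(d_hall_bay)}
  ∪ pre   = {have(k2), locked(d_hall_bay)} ∪ {at(lab), open(d_store_lab)}
          = {at(lab), have(k2), locked(d_hall_bay), open(d_store_lab)}

== RESULT ==
["at(lab)", "have(k2)", "locked(d_hall_bay)", "open(d_store_lab)"]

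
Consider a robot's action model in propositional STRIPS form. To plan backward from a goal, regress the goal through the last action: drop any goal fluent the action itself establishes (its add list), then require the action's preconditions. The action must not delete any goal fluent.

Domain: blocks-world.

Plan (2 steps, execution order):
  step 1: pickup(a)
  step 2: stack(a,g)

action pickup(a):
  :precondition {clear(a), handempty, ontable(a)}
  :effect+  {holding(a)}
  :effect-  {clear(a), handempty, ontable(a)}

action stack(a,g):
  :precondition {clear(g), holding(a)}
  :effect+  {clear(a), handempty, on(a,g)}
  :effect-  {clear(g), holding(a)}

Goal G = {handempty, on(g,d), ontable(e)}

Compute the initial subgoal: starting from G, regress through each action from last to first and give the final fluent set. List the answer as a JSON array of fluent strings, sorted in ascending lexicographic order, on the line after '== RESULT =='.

Work backward from the goal:
  through step 2 (stack(a,g)): drop {handempty}, keep {on(g,d), ontable(e)}, require {clear(g), holding(a)}
    → {clear(g), holding(a), on(g,d), ontable(e)}
  through step 1 (pickup(a)): drop {holding(a)}, keep {clear(g), on(g,d), ontable(e)}, require {clear(a), handempty, ontable(a)}
    → {clear(a), clear(g), handempty, on(g,d), ontable(a), ontable(e)}

== RESULT ==
["clear(a)", "clear(g)", "handempty", "on(g,d)", "ontable(a)", "ontable(e)"]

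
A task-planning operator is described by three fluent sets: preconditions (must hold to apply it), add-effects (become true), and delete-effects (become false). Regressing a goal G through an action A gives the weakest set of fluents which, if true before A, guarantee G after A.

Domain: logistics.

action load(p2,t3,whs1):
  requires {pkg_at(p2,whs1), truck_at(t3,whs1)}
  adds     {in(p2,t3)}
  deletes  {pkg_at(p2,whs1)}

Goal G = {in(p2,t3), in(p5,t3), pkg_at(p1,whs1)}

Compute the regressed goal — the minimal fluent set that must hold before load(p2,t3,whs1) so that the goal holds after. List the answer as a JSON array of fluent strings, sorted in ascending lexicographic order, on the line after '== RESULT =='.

Regress:
  G ∩ del = {}  (empty — regression defined)
  G \ add = {in(p2,t3), in(p5,t3), pkg_at(p1,whs1)} \ {in(p2,t3)} = {in(p5,t3), pkg_at(p1,whs1)}
  ∪ pre   = {in(p5,t3), pkg_at(p1,whs1)} ∪ {pkg_at(p2,whs1), truck_at(t3,whs1)}
          = {in(p5,t3), pkg_at(p1,whs1), pkg_at(p2,whs1), truck_at(t3,whs1)}

== RESULT ==
["in(p5,t3)", "pkg_at(p1,whs1)", "pkg_at(p2,whs1)", "truck_at(t3,whs1)"]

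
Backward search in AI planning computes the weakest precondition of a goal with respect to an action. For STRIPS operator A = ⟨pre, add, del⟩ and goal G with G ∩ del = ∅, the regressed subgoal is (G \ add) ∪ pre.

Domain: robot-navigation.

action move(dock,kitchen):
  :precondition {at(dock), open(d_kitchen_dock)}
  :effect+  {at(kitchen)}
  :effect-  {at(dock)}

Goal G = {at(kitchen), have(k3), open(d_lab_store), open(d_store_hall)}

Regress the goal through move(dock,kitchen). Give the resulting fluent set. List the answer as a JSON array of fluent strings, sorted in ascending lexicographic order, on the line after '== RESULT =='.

Regress:
  G ∩ del = {}  (empty — regression defined)
  G \ add = {at(kitchen), have(k3), open(d_lab_store), open(d_store_hall)} \ {at(kitchen)} = {have(k3), open(d_lab_store), open(d_store_hall)}
  ∪ pre   = {have(k3), open(d_lab_store), open(d_store_hall)} ∪ {at(dock), open(d_kitchen_dock)}
          = {at(dock), have(k3), open(d_kitchen_dock), open(d_lab_store), open(d_store_hall)}

== RESULT ==
["at(dock)", "have(k3)", "open(d_kitchen_dock)", "open(d_lab_store)", "open(d_store_hall)"]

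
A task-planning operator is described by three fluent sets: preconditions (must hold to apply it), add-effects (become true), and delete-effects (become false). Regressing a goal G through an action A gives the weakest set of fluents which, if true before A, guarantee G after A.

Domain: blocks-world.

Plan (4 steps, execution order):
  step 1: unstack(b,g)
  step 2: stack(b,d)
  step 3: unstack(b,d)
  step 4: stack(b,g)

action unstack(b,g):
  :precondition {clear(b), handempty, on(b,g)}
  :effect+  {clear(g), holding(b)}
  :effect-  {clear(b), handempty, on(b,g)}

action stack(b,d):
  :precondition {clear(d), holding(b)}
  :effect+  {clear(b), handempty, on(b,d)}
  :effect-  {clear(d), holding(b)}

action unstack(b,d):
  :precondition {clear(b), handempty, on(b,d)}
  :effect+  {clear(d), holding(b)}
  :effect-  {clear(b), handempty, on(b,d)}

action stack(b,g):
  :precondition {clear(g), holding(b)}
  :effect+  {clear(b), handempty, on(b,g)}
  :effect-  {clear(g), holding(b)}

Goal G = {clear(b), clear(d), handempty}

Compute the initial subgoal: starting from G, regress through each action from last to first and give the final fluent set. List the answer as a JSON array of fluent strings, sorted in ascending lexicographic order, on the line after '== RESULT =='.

Regress step by step:
  through step 4 (stack(b,g)): drop {clear(b), handempty}, keep {clear(d)}, require {clear(g), holding(b)}
    → {clear(d), clear(g), holding(b)}
  through step 3 (unstack(b,d)): drop {clear(d), holding(b)}, keep {clear(g)}, require {clear(b), handempty, on(b,d)}
    → {clear(b), clear(g), handempty, on(b,d)}
  through step 2 (stack(b,d)): drop {clear(b), handempty, on(b,d)}, keep {clear(g)}, require {clear(d), holding(b)}
    → {clear(d), clear(g), holding(b)}
  through step 1 (unstack(b,g)): drop {clear(g), holding(b)}, keep {clear(d)}, require {clear(b), handempty, on(b,g)}
    → {clear(b), clear(d), handempty, on(b,g)}

== RESULT ==
["clear(b)", "clear(d)", "handempty", "on(b,g)"]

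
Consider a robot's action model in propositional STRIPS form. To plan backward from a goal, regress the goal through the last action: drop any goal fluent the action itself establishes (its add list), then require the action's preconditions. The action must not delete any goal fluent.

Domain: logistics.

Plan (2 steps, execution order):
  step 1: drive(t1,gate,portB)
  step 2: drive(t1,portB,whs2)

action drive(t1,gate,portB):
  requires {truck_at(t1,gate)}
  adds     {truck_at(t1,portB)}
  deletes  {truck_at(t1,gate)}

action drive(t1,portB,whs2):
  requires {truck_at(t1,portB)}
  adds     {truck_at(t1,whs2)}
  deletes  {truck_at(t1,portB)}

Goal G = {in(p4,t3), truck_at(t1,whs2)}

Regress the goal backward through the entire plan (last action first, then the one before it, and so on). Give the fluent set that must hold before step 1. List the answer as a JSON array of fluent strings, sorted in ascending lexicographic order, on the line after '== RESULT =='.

Work backward from the goal:
  through step 2 (drive(t1,portB,whs2)): drop {truck_at(t1,whs2)}, keep {in(p4,t3)}, require {truck_at(t1,portB)}
    → {in(p4,t3), truck_at(t1,portB)}
  through step 1 (drive(t1,gate,portB)): drop {truck_at(t1,portB)}, keep {in(p4,t3)}, require {truck_at(t1,gate)}
    → {in(p4,t3), truck_at(t1,gate)}

== RESULT ==
["in(p4,t3)", "truck_at(t1,gate)"]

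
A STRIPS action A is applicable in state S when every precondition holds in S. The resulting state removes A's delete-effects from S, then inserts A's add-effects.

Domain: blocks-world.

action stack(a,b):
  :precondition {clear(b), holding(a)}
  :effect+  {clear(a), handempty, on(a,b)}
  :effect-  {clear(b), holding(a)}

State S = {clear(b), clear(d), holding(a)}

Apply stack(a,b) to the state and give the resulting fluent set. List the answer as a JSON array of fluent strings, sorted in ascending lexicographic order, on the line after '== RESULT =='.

Compute (S \ del) ∪ add:
  pre ⊆ S: {clear(b), holding(a)} ⊆ S  — applicable
  S \ del = {clear(d)}
  ∪ add   = {clear(a), clear(d), handempty, on(a,b)}

== RESULT ==
["clear(a)", "clear(d)", "handempty", "on(a,b)"]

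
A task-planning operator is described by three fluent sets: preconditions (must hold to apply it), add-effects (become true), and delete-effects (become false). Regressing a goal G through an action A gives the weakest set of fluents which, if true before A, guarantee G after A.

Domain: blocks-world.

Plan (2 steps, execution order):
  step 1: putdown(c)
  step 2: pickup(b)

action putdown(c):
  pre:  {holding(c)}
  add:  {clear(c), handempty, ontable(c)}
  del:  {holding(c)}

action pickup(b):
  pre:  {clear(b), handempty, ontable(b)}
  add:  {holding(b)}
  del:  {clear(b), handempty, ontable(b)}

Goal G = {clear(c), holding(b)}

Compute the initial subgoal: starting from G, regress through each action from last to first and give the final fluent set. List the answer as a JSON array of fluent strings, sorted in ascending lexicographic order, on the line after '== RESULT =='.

Regress step by step:
  through step 2 (pickup(b)): drop {holding(b)}, keep {clear(c)}, require {clear(b), handempty, ontable(b)}
    → {clear(b), clear(c), handempty, ontable(b)}
  through step 1 (putdown(c)): drop {clear(c), handempty}, keep {clear(b), ontable(b)}, require {holding(c)}
    → {clear(b), holding(c), ontable(b)}

== RESULT ==
["clear(b)", "holding(c)", "ontable(b)"]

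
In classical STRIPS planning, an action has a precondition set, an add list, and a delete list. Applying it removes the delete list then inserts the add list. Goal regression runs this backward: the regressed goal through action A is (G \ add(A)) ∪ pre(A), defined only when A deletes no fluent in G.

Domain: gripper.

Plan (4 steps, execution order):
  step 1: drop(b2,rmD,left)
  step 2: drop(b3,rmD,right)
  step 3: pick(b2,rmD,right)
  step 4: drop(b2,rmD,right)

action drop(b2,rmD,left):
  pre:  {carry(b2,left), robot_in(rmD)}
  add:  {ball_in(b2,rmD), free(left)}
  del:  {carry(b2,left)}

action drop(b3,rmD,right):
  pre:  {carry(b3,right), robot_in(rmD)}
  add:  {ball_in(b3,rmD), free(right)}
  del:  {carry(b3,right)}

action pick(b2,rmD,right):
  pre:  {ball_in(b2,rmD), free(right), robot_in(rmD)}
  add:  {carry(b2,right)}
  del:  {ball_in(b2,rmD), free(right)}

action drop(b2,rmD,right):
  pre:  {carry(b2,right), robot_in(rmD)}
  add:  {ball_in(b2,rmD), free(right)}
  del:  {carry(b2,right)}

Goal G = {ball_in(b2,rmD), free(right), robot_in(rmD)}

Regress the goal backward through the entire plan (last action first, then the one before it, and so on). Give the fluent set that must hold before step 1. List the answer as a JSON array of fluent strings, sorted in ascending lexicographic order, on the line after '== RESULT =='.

Regress step by step:
  through step 4 (drop(b2,rmD,right)): drop {ball_in(b2,rmD), free(right)}, keep {robot_in(rmD)}, require {carry(b2,right), robot_in(rmD)}
    → {carry(b2,right), robot_in(rmD)}
  through step 3 (pick(b2,rmD,right)): drop {carry(b2,right)}, keep {robot_in(rmD)}, require {ball_in(b2,rmD), free(right), robot_in(rmD)}
    → {ball_in(b2,rmD), free(right), robot_in(rmD)}
  through step 2 (drop(b3,rmD,right)): drop {free(right)}, keep {ball_in(b2,rmD), robot_in(rmD)}, require {carry(b3,right), robot_in(rmD)}
    → {ball_in(b2,rmD), carry(b3,right), robot_in(rmD)}
  through step 1 (drop(b2,rmD,left)): drop {ball_in(b2,rmD)}, keep {carry(b3,right), robot_in(rmD)}, require {carry(b2,left), robot_in(rmD)}
    → {carry(b2,left), carry(b3,right), robot_in(rmD)}

== RESULT ==
["carry(b2,left)", "carry(b3,right)", "robot_in(rmD)"]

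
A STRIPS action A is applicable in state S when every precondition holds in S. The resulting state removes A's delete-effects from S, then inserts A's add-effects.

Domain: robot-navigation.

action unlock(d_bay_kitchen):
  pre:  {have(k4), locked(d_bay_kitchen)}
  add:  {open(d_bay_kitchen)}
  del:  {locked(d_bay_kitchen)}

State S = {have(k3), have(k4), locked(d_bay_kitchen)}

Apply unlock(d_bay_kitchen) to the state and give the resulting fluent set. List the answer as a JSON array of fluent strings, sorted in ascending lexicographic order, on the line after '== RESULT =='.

Progress:
  pre ⊆ S: {have(k4), locked(d_bay_kitchen)} ⊆ S  — applicable
  S \ del = {have(k3), have(k4)}
  ∪ add   = {have(k3), have(k4), open(d_bay_kitchen)}

== RESULT ==
["have(k3)", "have(k4)", "open(d_bay_kitchen)"]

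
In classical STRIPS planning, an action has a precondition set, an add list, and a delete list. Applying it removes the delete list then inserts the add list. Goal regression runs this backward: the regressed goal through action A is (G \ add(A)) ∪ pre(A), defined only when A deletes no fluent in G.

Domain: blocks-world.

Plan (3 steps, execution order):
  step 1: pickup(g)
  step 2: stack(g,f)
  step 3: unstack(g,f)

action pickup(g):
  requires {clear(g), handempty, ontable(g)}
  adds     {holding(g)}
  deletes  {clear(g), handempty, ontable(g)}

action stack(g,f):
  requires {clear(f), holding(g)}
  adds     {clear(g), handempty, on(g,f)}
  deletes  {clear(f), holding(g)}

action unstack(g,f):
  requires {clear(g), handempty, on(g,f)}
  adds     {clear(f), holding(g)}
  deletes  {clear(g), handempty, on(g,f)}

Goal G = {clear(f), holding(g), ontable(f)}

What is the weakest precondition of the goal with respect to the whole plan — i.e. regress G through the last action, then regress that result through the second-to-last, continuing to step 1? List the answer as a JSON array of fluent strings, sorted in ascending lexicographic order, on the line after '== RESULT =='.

Work backward from the goal:
  through step 3 (unstack(g,f)): drop {clear(f), holding(g)}, keep {ontable(f)}, require {clear(g), handempty, on(g,f)}
    → {clear(g), handempty, on(g,f), ontable(f)}
  through step 2 (stack(g,f)): drop {clear(g), handempty, on(g,f)}, keep {ontable(f)}, require {clear(f), holding(g)}
    → {clear(f), holding(g), ontable(f)}
  through step 1 (pickup(g)): drop {holding(g)}, keep {clear(f), ontable(f)}, require {clear(g), handempty, ontable(g)}
    → {clear(f), clear(g), handempty, ontable(f), ontable(g)}

== RESULT ==
["clear(f)", "clear(g)", "handempty", "ontable(f)", "ontable(g)"]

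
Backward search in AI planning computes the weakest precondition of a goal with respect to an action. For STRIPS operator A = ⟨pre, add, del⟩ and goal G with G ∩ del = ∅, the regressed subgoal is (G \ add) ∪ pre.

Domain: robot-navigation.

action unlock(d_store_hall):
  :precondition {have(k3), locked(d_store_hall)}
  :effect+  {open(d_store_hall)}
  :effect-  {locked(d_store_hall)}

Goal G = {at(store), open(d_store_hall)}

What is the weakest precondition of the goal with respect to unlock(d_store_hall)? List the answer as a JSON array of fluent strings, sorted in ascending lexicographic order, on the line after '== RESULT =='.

Regress:
  G ∩ del = {}  (empty — regression defined)
  G \ add = {at(store), open(d_store_hall)} \ {open(d_store_hall)} = {at(store)}
  ∪ pre   = {at(store)} ∪ {have(k3), locked(d_store_hall)}
          = {at(store), have(k3), locked(d_store_hall)}

== RESULT ==
["at(store)", "have(k3)", "locked(d_store_hall)"]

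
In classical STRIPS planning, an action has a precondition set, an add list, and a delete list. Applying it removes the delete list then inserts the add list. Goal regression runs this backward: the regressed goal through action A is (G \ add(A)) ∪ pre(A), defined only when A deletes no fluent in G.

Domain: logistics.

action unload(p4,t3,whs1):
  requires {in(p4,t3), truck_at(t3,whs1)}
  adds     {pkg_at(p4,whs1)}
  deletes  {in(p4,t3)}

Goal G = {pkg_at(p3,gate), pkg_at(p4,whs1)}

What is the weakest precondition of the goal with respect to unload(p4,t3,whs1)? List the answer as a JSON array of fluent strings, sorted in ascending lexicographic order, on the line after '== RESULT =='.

Regress:
  G ∩ del = {}  (empty — regression defined)
  G \ add = {pkg_at(p3,gate), pkg_at(p4,whs1)} \ {pkg_at(p4,whs1)} = {pkg_at(p3,gate)}
  ∪ pre   = {pkg_at(p3,gate)} ∪ {in(p4,t3), truck_at(t3,whs1)}
          = {in(p4,t3), pkg_at(p3,gate), truck_at(t3,whs1)}

== RESULT ==
["in(p4,t3)", "pkg_at(p3,gate)", "truck_at(t3,whs1)"]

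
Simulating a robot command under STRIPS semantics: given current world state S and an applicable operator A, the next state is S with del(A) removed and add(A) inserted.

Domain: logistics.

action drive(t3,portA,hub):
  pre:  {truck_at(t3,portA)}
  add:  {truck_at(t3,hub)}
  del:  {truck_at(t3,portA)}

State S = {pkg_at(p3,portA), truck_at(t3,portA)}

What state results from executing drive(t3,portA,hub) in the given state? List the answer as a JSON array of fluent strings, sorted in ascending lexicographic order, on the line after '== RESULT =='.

Progress:
  pre ⊆ S: {truck_at(t3,portA)} ⊆ S  — applicable
  S \ del = {pkg_at(p3,portA)}
  ∪ add   = {pkg_at(p3,portA), truck_at(t3,hub)}

== RESULT ==
["pkg_at(p3,portA)", "truck_at(t3,hub)"]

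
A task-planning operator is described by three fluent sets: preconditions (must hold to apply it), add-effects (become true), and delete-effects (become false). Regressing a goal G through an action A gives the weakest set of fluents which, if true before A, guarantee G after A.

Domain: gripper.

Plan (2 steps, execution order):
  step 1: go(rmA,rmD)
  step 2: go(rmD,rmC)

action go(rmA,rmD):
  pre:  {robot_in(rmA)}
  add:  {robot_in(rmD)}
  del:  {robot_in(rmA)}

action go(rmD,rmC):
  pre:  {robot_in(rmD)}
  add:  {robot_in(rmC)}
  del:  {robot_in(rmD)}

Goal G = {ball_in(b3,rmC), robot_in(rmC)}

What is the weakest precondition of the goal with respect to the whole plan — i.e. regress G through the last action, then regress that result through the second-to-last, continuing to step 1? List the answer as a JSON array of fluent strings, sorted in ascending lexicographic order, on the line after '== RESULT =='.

Work backward from the goal:
  through step 2 (go(rmD,rmC)): drop {robot_in(rmC)}, keep {ball_in(b3,rmC)}, require {robot_in(rmD)}
    → {ball_in(b3,rmC), robot_in(rmD)}
  through step 1 (go(rmA,rmD)): drop {robot_in(rmD)}, keep {ball_in(b3,rmC)}, require {robot_in(rmA)}
    → {ball_in(b3,rmC), robot_in(rmA)}

== RESULT ==
["ball_in(b3,rmC)", "robot_in(rmA)"]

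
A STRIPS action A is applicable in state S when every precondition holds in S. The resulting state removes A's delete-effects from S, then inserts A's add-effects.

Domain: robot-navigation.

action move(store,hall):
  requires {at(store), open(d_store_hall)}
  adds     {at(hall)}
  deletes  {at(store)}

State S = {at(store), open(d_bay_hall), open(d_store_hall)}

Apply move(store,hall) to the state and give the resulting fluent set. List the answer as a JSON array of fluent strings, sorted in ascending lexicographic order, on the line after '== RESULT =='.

Progress:
  pre ⊆ S: {at(store), open(d_store_hall)} ⊆ S  — applicable
  S \ del = {open(d_bay_hall), open(d_store_hall)}
  ∪ add   = {at(hall), open(d_bay_hall), open(d_store_hall)}

== RESULT ==
["at(hall)", "open(d_bay_hall)", "open(d_store_hall)"]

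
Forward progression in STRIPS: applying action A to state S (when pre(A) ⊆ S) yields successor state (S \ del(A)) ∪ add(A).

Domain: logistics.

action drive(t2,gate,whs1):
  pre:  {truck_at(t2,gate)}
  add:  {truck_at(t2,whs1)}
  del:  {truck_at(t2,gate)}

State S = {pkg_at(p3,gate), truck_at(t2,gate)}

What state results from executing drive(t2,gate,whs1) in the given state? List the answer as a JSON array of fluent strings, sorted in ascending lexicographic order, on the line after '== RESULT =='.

Progress:
  pre ⊆ S: {truck_at(t2,gate)} ⊆ S  — applicable
  S \ del = {pkg_at(p3,gate)}
  ∪ add   = {pkg_at(p3,gate), truck_at(t2,whs1)}

== RESULT ==
["pkg_at(p3,gate)", "truck_at(t2,whs1)"]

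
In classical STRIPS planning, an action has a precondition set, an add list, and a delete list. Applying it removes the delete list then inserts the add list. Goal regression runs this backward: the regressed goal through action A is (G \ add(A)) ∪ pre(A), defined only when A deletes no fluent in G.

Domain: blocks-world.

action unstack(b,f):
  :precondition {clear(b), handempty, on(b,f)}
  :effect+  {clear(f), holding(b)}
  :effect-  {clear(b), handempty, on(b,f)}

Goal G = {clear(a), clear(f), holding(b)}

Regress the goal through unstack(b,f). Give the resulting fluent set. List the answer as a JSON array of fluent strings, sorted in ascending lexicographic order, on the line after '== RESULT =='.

Regress:
  G ∩ del = {}  (empty — regression defined)
  G \ add = {clear(a), clear(f), holding(b)} \ {clear(f), holding(b)} = {clear(a)}
  ∪ pre   = {clear(a)} ∪ {clear(b), handempty, on(b,f)}
          = {clear(a), clear(b), handempty, on(b,f)}

== RESULT ==
["clear(a)", "clear(b)", "handempty", "on(b,f)"]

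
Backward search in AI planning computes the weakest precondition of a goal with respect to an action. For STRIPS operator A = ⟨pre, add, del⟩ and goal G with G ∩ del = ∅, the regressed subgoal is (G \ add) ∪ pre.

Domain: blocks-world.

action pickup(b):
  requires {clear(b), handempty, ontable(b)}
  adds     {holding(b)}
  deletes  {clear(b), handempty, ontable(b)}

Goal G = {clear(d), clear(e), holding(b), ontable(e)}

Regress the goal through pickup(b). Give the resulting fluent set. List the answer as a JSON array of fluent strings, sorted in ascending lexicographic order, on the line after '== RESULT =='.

Regress:
  G ∩ del = {}  (empty — regression defined)
  G \ add = {clear(d), clear(e), holding(b), ontable(e)} \ {holding(b)} = {clear(d), clear(e), ontable(e)}
  ∪ pre   = {clear(d), clear(e), ontable(e)} ∪ {clear(b), handempty, ontable(b)}
          = {clear(b), clear(d), clear(e), handempty, ontable(b), ontable(e)}

== RESULT ==
["clear(b)", "clear(d)", "clear(e)", "handempty", "ontable(b)", "ontable(e)"]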